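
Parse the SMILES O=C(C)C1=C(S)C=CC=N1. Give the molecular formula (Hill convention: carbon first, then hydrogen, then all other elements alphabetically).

Walk through each heavy atom and fill implicit hydrogens from standard valence (C 4, N 3, O 2, S 2, halogen 1):
  atom 1: O, bond orders sum to 2 (valence 2) → 0 H
  atom 2: C, bond orders sum to 4 (valence 4) → 0 H
  atom 3: C, bond orders sum to 1 (valence 4) → 3 H
  atom 4: C, bond orders sum to 4 (valence 4) → 0 H
  atom 5: C, bond orders sum to 4 (valence 4) → 0 H
  atom 6: S, bond orders sum to 1 (valence 2) → 1 H
  atom 7: C, bond orders sum to 3 (valence 4) → 1 H
  atom 8: C, bond orders sum to 3 (valence 4) → 1 H
  atom 9: C, bond orders sum to 3 (valence 4) → 1 H
  atom 10: N, bond orders sum to 3 (valence 3) → 0 H
Totals → C:7, H:7, N:1, O:1, S:1.
In Hill order: C7H7NOS.

C7H7NOS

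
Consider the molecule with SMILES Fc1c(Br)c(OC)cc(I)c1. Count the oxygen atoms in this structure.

Scan the SMILES for O atoms (remember two-letter symbols like Cl and Br are single atoms).
Oxygen count: 1.

1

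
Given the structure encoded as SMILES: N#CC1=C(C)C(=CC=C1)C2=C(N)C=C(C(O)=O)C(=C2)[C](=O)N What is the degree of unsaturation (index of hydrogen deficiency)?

Molecular formula: C16H13N3O3.
DoU = (2C + 2 + N − H − X) / 2, where X is the halogen count and O/S are ignored.
    = (2·16 + 2 + 3 − 13 − 0) / 2 = 24 / 2 = 12.

12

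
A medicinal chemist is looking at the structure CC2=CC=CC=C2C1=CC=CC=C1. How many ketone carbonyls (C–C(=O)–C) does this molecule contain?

Scan the SMILES for the ketone motif — none present.

0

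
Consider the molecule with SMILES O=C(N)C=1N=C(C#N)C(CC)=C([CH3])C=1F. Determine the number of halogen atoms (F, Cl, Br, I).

1

Halogen atoms appear at heavy-atom position 15 (1×F).
Other groups present: 1 amide, 1 nitrile.
Halogen count: 1.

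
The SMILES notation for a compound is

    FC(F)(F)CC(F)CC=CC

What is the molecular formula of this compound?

Walk through each heavy atom and fill implicit hydrogens from standard valence (C 4, N 3, O 2, S 2, halogen 1):
  atom 1: F (halogen, monovalent) → 0 H
  atom 2: C, bond orders sum to 4 (valence 4) → 0 H
  atom 3: F (halogen, monovalent) → 0 H
  atom 4: F (halogen, monovalent) → 0 H
  atom 5: C, bond orders sum to 2 (valence 4) → 2 H
  atom 6: C, bond orders sum to 3 (valence 4) → 1 H
  atom 7: F (halogen, monovalent) → 0 H
  atom 8: C, bond orders sum to 2 (valence 4) → 2 H
  atom 9: C, bond orders sum to 3 (valence 4) → 1 H
  atom 10: C, bond orders sum to 3 (valence 4) → 1 H
  atom 11: C, bond orders sum to 1 (valence 4) → 3 H
Totals → C:7, H:10, F:4.
In Hill order: C7H10F4.

C7H10F4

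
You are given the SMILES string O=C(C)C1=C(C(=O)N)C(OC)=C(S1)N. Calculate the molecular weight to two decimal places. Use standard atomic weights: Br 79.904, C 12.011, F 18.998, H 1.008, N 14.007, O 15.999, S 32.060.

214.24 g/mol

First, the molecular formula is C8H10N2O3S (counting implicit H from valence).
  C: 8 × 12.011 = 96.088
  H: 10 × 1.008 = 10.080
  N: 2 × 14.007 = 28.014
  O: 3 × 15.999 = 47.997
  S: 1 × 32.060 = 32.060
Sum: 8×12.011 + 10×1.008 + 2×14.007 + 3×15.999 + 1×32.060 = 214.239 → 214.24 g/mol.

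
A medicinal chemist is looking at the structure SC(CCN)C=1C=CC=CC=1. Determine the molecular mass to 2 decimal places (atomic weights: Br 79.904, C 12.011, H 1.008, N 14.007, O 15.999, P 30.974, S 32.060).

First, the molecular formula is C9H13NS (counting implicit H from valence).
  C: 9 × 12.011 = 108.099
  H: 13 × 1.008 = 13.104
  N: 1 × 14.007 = 14.007
  S: 1 × 32.060 = 32.060
Sum: 9×12.011 + 13×1.008 + 1×14.007 + 1×32.060 = 167.270 → 167.27 g/mol.

167.27 g/mol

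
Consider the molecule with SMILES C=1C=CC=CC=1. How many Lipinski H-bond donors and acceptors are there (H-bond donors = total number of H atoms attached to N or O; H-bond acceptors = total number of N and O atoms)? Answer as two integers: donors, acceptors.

0, 0

Donors: find every N or O and count the H atoms it carries.
  (no N or O atoms present)
Lipinski HBD = 0.
Acceptors: N atoms = 0, O atoms = 0 → HBA = 0.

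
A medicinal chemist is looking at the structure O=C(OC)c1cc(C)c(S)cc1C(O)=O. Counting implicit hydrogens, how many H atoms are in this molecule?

Walk through each heavy atom and fill implicit hydrogens from standard valence (C 4, N 3, O 2, S 2, halogen 1); for lowercase aromatic atoms, an aromatic c carries 1 H when it has two neighbours and 0 H with three, and aromatic n carries 0 H:
  atom 1: O, bond orders sum to 2 (valence 2) → 0 H
  atom 2: C, bond orders sum to 4 (valence 4) → 0 H
  atom 3: O, bond orders sum to 2 (valence 2) → 0 H
  atom 4: C, bond orders sum to 1 (valence 4) → 3 H
  atom 5: aromatic c, 3 neighbours → 0 H
  atom 6: aromatic c, 2 neighbours → 1 H
  atom 7: aromatic c, 3 neighbours → 0 H
  atom 8: C, bond orders sum to 1 (valence 4) → 3 H
  atom 9: aromatic c, 3 neighbours → 0 H
  atom 10: S, bond orders sum to 1 (valence 2) → 1 H
  atom 11: aromatic c, 2 neighbours → 1 H
  atom 12: aromatic c, 3 neighbours → 0 H
  atom 13: C, bond orders sum to 4 (valence 4) → 0 H
  atom 14: O, bond orders sum to 1 (valence 2) → 1 H
  atom 15: O, bond orders sum to 2 (valence 2) → 0 H
Total hydrogens: 10.

10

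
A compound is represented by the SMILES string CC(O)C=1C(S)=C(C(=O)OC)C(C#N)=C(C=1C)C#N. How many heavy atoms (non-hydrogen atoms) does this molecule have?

Every atom symbol written in the SMILES (organic subset) is one heavy atom; implicit H are not written.
Heavy atoms by element → C:13, N:2, O:3, S:1.
Total: 19.

19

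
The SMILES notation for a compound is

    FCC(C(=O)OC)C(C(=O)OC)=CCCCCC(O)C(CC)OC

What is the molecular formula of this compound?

Walk through each heavy atom and fill implicit hydrogens from standard valence (C 4, N 3, O 2, S 2, halogen 1):
  atom 1: F (halogen, monovalent) → 0 H
  atom 2: C, bond orders sum to 2 (valence 4) → 2 H
  atom 3: C, bond orders sum to 3 (valence 4) → 1 H
  atom 4: C, bond orders sum to 4 (valence 4) → 0 H
  atom 5: O, bond orders sum to 2 (valence 2) → 0 H
  atom 6: O, bond orders sum to 2 (valence 2) → 0 H
  atom 7: C, bond orders sum to 1 (valence 4) → 3 H
  atom 8: C, bond orders sum to 4 (valence 4) → 0 H
  atom 9: C, bond orders sum to 4 (valence 4) → 0 H
  atom 10: O, bond orders sum to 2 (valence 2) → 0 H
  atom 11: O, bond orders sum to 2 (valence 2) → 0 H
  atom 12: C, bond orders sum to 1 (valence 4) → 3 H
  atom 13: C, bond orders sum to 3 (valence 4) → 1 H
  atom 14: C, bond orders sum to 2 (valence 4) → 2 H
  atom 15: C, bond orders sum to 2 (valence 4) → 2 H
  atom 16: C, bond orders sum to 2 (valence 4) → 2 H
  atom 17: C, bond orders sum to 2 (valence 4) → 2 H
  atom 18: C, bond orders sum to 3 (valence 4) → 1 H
  atom 19: O, bond orders sum to 1 (valence 2) → 1 H
  atom 20: C, bond orders sum to 3 (valence 4) → 1 H
  atom 21: C, bond orders sum to 2 (valence 4) → 2 H
  atom 22: C, bond orders sum to 1 (valence 4) → 3 H
  atom 23: O, bond orders sum to 2 (valence 2) → 0 H
  atom 24: C, bond orders sum to 1 (valence 4) → 3 H
Totals → C:17, H:29, F:1, O:6.

C17H29FO6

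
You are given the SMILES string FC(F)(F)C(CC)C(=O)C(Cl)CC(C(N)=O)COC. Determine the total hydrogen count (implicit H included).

17

Walk through each heavy atom and fill implicit hydrogens from standard valence (C 4, N 3, O 2, S 2, halogen 1):
  atom 1: F (halogen, monovalent) → 0 H
  atom 2: C, bond orders sum to 4 (valence 4) → 0 H
  atom 3: F (halogen, monovalent) → 0 H
  atom 4: F (halogen, monovalent) → 0 H
  atom 5: C, bond orders sum to 3 (valence 4) → 1 H
  atom 6: C, bond orders sum to 2 (valence 4) → 2 H
  atom 7: C, bond orders sum to 1 (valence 4) → 3 H
  atom 8: C, bond orders sum to 4 (valence 4) → 0 H
  atom 9: O, bond orders sum to 2 (valence 2) → 0 H
  atom 10: C, bond orders sum to 3 (valence 4) → 1 H
  atom 11: Cl (halogen, monovalent) → 0 H
  atom 12: C, bond orders sum to 2 (valence 4) → 2 H
  atom 13: C, bond orders sum to 3 (valence 4) → 1 H
  atom 14: C, bond orders sum to 4 (valence 4) → 0 H
  atom 15: N, bond orders sum to 1 (valence 3) → 2 H
  atom 16: O, bond orders sum to 2 (valence 2) → 0 H
  atom 17: C, bond orders sum to 2 (valence 4) → 2 H
  atom 18: O, bond orders sum to 2 (valence 2) → 0 H
  atom 19: C, bond orders sum to 1 (valence 4) → 3 H
Total hydrogens: 17.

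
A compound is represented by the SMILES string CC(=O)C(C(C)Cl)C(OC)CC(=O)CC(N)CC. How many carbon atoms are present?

13

Count every carbon token in the SMILES (each C, including those in ring-closure positions and inside branches).
Carbon count: 13.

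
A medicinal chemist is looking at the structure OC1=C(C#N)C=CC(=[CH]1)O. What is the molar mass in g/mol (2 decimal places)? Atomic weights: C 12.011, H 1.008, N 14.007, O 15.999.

First, the molecular formula is C7H5NO2 (counting implicit H from valence).
  C: 7 × 12.011 = 84.077
  H: 5 × 1.008 = 5.040
  N: 1 × 14.007 = 14.007
  O: 2 × 15.999 = 31.998
Sum: 7×12.011 + 5×1.008 + 1×14.007 + 2×15.999 = 135.122 → 135.12 g/mol.

135.12 g/mol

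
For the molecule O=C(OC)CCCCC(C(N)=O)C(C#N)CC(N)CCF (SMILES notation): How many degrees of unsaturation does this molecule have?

Degree of unsaturation = (number of rings) + (number of π bonds).
Ring closures in the SMILES: 0.
π bonds: 2 double bonds (each 1 DoU), 1 triple bond (each 2 DoU) → 4 DoU from unsaturation.
Total DoU = 0 + 4 = 4.

4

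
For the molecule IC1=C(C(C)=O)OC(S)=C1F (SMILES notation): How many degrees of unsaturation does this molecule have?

4

Degree of unsaturation = (number of rings) + (number of π bonds).
Ring closures in the SMILES: 1.
π bonds: 3 double bonds (each 1 DoU) → 3 DoU from unsaturation.
Total DoU = 1 + 3 = 4.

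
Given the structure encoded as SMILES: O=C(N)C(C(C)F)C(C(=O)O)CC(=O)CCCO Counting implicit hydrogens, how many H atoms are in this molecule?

18

Walk through each heavy atom and fill implicit hydrogens from standard valence (C 4, N 3, O 2, S 2, halogen 1):
  atom 1: O, bond orders sum to 2 (valence 2) → 0 H
  atom 2: C, bond orders sum to 4 (valence 4) → 0 H
  atom 3: N, bond orders sum to 1 (valence 3) → 2 H
  atom 4: C, bond orders sum to 3 (valence 4) → 1 H
  atom 5: C, bond orders sum to 3 (valence 4) → 1 H
  atom 6: C, bond orders sum to 1 (valence 4) → 3 H
  atom 7: F (halogen, monovalent) → 0 H
  atom 8: C, bond orders sum to 3 (valence 4) → 1 H
  atom 9: C, bond orders sum to 4 (valence 4) → 0 H
  atom 10: O, bond orders sum to 2 (valence 2) → 0 H
  atom 11: O, bond orders sum to 1 (valence 2) → 1 H
  atom 12: C, bond orders sum to 2 (valence 4) → 2 H
  atom 13: C, bond orders sum to 4 (valence 4) → 0 H
  atom 14: O, bond orders sum to 2 (valence 2) → 0 H
  atom 15: C, bond orders sum to 2 (valence 4) → 2 H
  atom 16: C, bond orders sum to 2 (valence 4) → 2 H
  atom 17: C, bond orders sum to 2 (valence 4) → 2 H
  atom 18: O, bond orders sum to 1 (valence 2) → 1 H
Total hydrogens: 18.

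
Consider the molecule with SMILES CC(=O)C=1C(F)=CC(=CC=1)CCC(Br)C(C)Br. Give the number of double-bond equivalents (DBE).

Molecular formula: C13H15Br2FO.
DoU = (2C + 2 + N − H − X) / 2, where X is the halogen count and O/S are ignored.
    = (2·13 + 2 + 0 − 15 − 3) / 2 = 10 / 2 = 5.

5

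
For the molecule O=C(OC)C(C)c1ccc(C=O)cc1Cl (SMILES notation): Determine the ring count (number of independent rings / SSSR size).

1

In SMILES, each pair of matching ring-closure digits denotes one ring-closing bond; the number of such bonds equals the number of independent rings.
Ring-closure bonds here: 1.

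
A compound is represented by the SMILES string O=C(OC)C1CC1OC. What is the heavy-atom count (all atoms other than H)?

Every atom symbol written in the SMILES (organic subset) is one heavy atom; implicit H are not written.
Heavy atoms by element → C:6, O:3.
Total: 9.

9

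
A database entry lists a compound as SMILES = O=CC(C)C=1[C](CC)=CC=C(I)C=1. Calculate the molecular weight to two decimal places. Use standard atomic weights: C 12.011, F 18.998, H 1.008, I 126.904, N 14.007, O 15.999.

288.13 g/mol

First, the molecular formula is C11H13IO (counting implicit H from valence).
  C: 11 × 12.011 = 132.121
  H: 13 × 1.008 = 13.104
  I: 1 × 126.904 = 126.904
  O: 1 × 15.999 = 15.999
Sum: 11×12.011 + 13×1.008 + 1×126.904 + 1×15.999 = 288.128 → 288.13 g/mol.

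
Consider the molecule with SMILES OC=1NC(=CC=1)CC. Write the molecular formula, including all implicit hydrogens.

C6H9NO

Walk through each heavy atom and fill implicit hydrogens from standard valence (C 4, N 3, O 2, S 2, halogen 1):
  atom 1: O, bond orders sum to 1 (valence 2) → 1 H
  atom 2: C, bond orders sum to 4 (valence 4) → 0 H
  atom 3: N, bond orders sum to 2 (valence 3) → 1 H
  atom 4: C, bond orders sum to 4 (valence 4) → 0 H
  atom 5: C, bond orders sum to 3 (valence 4) → 1 H
  atom 6: C, bond orders sum to 3 (valence 4) → 1 H
  atom 7: C, bond orders sum to 2 (valence 4) → 2 H
  atom 8: C, bond orders sum to 1 (valence 4) → 3 H
Totals → C:6, H:9, N:1, O:1.
In Hill order: C6H9NO.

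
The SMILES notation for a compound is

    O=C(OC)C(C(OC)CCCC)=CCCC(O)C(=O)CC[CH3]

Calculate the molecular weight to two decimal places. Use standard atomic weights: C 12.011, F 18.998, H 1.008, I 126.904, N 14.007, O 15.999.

314.42 g/mol

First, the molecular formula is C17H30O5 (counting implicit H from valence).
  C: 17 × 12.011 = 204.187
  H: 30 × 1.008 = 30.240
  O: 5 × 15.999 = 79.995
Sum: 17×12.011 + 30×1.008 + 5×15.999 = 314.422 → 314.42 g/mol.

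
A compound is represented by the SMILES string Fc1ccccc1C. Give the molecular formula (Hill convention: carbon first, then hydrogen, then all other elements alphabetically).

C7H7F

Walk through each heavy atom and fill implicit hydrogens from standard valence (C 4, N 3, O 2, S 2, halogen 1); for lowercase aromatic atoms, an aromatic c carries 1 H when it has two neighbours and 0 H with three, and aromatic n carries 0 H:
  atom 1: F (halogen, monovalent) → 0 H
  atom 2: aromatic c, 3 neighbours → 0 H
  atom 3: aromatic c, 2 neighbours → 1 H
  atom 4: aromatic c, 2 neighbours → 1 H
  atom 5: aromatic c, 2 neighbours → 1 H
  atom 6: aromatic c, 2 neighbours → 1 H
  atom 7: aromatic c, 3 neighbours → 0 H
  atom 8: C, bond orders sum to 1 (valence 4) → 3 H
Totals → C:7, H:7, F:1.
In Hill order: C7H7F.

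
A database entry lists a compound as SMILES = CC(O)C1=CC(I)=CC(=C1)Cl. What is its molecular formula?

C8H8ClIO

Walk through each heavy atom and fill implicit hydrogens from standard valence (C 4, N 3, O 2, S 2, halogen 1):
  atom 1: C, bond orders sum to 1 (valence 4) → 3 H
  atom 2: C, bond orders sum to 3 (valence 4) → 1 H
  atom 3: O, bond orders sum to 1 (valence 2) → 1 H
  atom 4: C, bond orders sum to 4 (valence 4) → 0 H
  atom 5: C, bond orders sum to 3 (valence 4) → 1 H
  atom 6: C, bond orders sum to 4 (valence 4) → 0 H
  atom 7: I (halogen, monovalent) → 0 H
  atom 8: C, bond orders sum to 3 (valence 4) → 1 H
  atom 9: C, bond orders sum to 4 (valence 4) → 0 H
  atom 10: C, bond orders sum to 3 (valence 4) → 1 H
  atom 11: Cl (halogen, monovalent) → 0 H
Totals → C:8, H:8, Cl:1, I:1, O:1.
In Hill order: C8H8ClIO.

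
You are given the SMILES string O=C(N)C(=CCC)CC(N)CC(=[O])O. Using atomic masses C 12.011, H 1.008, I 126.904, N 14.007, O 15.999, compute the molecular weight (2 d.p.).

200.24 g/mol

First, the molecular formula is C9H16N2O3 (counting implicit H from valence).
  C: 9 × 12.011 = 108.099
  H: 16 × 1.008 = 16.128
  N: 2 × 14.007 = 28.014
  O: 3 × 15.999 = 47.997
Sum: 9×12.011 + 16×1.008 + 2×14.007 + 3×15.999 = 200.238 → 200.24 g/mol.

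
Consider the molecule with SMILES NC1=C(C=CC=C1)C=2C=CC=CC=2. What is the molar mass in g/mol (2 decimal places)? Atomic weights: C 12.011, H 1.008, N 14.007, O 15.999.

First, the molecular formula is C12H11N (counting implicit H from valence).
  C: 12 × 12.011 = 144.132
  H: 11 × 1.008 = 11.088
  N: 1 × 14.007 = 14.007
Sum: 12×12.011 + 11×1.008 + 1×14.007 = 169.227 → 169.23 g/mol.

169.23 g/mol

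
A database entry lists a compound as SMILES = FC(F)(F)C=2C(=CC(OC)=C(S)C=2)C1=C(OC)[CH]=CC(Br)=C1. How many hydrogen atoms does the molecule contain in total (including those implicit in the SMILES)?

Walk through each heavy atom and fill implicit hydrogens from standard valence (C 4, N 3, O 2, S 2, halogen 1):
  atom 1: F (halogen, monovalent) → 0 H
  atom 2: C, bond orders sum to 4 (valence 4) → 0 H
  atom 3: F (halogen, monovalent) → 0 H
  atom 4: F (halogen, monovalent) → 0 H
  atom 5: C, bond orders sum to 4 (valence 4) → 0 H
  atom 6: C, bond orders sum to 4 (valence 4) → 0 H
  atom 7: C, bond orders sum to 3 (valence 4) → 1 H
  atom 8: C, bond orders sum to 4 (valence 4) → 0 H
  atom 9: O, bond orders sum to 2 (valence 2) → 0 H
  atom 10: C, bond orders sum to 1 (valence 4) → 3 H
  atom 11: C, bond orders sum to 4 (valence 4) → 0 H
  atom 12: S, bond orders sum to 1 (valence 2) → 1 H
  atom 13: C, bond orders sum to 3 (valence 4) → 1 H
  atom 14: C, bond orders sum to 4 (valence 4) → 0 H
  atom 15: C, bond orders sum to 4 (valence 4) → 0 H
  atom 16: O, bond orders sum to 2 (valence 2) → 0 H
  atom 17: C, bond orders sum to 1 (valence 4) → 3 H
  atom 18: C with explicit H count 1
  atom 19: C, bond orders sum to 3 (valence 4) → 1 H
  atom 20: C, bond orders sum to 4 (valence 4) → 0 H
  atom 21: Br (halogen, monovalent) → 0 H
  atom 22: C, bond orders sum to 3 (valence 4) → 1 H
Total hydrogens: 12.

12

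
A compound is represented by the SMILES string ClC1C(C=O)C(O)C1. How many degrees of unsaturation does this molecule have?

Degree of unsaturation = (number of rings) + (number of π bonds).
Ring closures in the SMILES: 1.
π bonds: 1 double bond (each 1 DoU) → 1 DoU from unsaturation.
Total DoU = 1 + 1 = 2.

2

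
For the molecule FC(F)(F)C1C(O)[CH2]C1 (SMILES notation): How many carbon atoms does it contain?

Count every carbon token in the SMILES (each C, including those in ring-closure positions and inside branches).
Carbon count: 5.

5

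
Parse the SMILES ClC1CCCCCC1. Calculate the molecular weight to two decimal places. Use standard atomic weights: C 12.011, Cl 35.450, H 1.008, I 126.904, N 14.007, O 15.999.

First, the molecular formula is C7H13Cl (counting implicit H from valence).
  C: 7 × 12.011 = 84.077
  Cl: 1 × 35.450 = 35.450
  H: 13 × 1.008 = 13.104
Sum: 7×12.011 + 1×35.450 + 13×1.008 = 132.631 → 132.63 g/mol.

132.63 g/mol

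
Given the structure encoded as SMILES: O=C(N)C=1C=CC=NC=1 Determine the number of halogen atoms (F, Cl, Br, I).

0

Scan the SMILES for the halogen motif — none present.
Groups that are present: 1 amide.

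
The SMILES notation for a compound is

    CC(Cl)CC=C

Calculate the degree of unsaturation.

Degree of unsaturation = (number of rings) + (number of π bonds).
Ring closures in the SMILES: 0.
π bonds: 1 double bond (each 1 DoU) → 1 DoU from unsaturation.
Total DoU = 0 + 1 = 1.

1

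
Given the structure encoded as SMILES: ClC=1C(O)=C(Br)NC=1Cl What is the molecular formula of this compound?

Walk through each heavy atom and fill implicit hydrogens from standard valence (C 4, N 3, O 2, S 2, halogen 1):
  atom 1: Cl (halogen, monovalent) → 0 H
  atom 2: C, bond orders sum to 4 (valence 4) → 0 H
  atom 3: C, bond orders sum to 4 (valence 4) → 0 H
  atom 4: O, bond orders sum to 1 (valence 2) → 1 H
  atom 5: C, bond orders sum to 4 (valence 4) → 0 H
  atom 6: Br (halogen, monovalent) → 0 H
  atom 7: N, bond orders sum to 2 (valence 3) → 1 H
  atom 8: C, bond orders sum to 4 (valence 4) → 0 H
  atom 9: Cl (halogen, monovalent) → 0 H
Totals → C:4, H:2, Br:1, Cl:2, N:1, O:1.

C4H2BrCl2NO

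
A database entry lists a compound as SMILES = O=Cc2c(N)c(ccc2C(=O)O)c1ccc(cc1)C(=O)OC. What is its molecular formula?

Walk through each heavy atom and fill implicit hydrogens from standard valence (C 4, N 3, O 2, S 2, halogen 1); for lowercase aromatic atoms, an aromatic c carries 1 H when it has two neighbours and 0 H with three, and aromatic n carries 0 H:
  atom 1: O, bond orders sum to 2 (valence 2) → 0 H
  atom 2: C, bond orders sum to 3 (valence 4) → 1 H
  atom 3: aromatic c, 3 neighbours → 0 H
  atom 4: aromatic c, 3 neighbours → 0 H
  atom 5: N, bond orders sum to 1 (valence 3) → 2 H
  atom 6: aromatic c, 3 neighbours → 0 H
  atom 7: aromatic c, 2 neighbours → 1 H
  atom 8: aromatic c, 2 neighbours → 1 H
  atom 9: aromatic c, 3 neighbours → 0 H
  atom 10: C, bond orders sum to 4 (valence 4) → 0 H
  atom 11: O, bond orders sum to 2 (valence 2) → 0 H
  atom 12: O, bond orders sum to 1 (valence 2) → 1 H
  atom 13: aromatic c, 3 neighbours → 0 H
  atom 14: aromatic c, 2 neighbours → 1 H
  atom 15: aromatic c, 2 neighbours → 1 H
  atom 16: aromatic c, 3 neighbours → 0 H
  atom 17: aromatic c, 2 neighbours → 1 H
  atom 18: aromatic c, 2 neighbours → 1 H
  atom 19: C, bond orders sum to 4 (valence 4) → 0 H
  atom 20: O, bond orders sum to 2 (valence 2) → 0 H
  atom 21: O, bond orders sum to 2 (valence 2) → 0 H
  atom 22: C, bond orders sum to 1 (valence 4) → 3 H
Totals → C:16, H:13, N:1, O:5.
In Hill order: C16H13NO5.

C16H13NO5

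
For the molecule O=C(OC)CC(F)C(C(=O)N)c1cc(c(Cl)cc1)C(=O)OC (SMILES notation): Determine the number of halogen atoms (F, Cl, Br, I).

2

Halogen atoms appear at heavy-atom positions 7, 16 (1×Cl, 1×F).
Other groups present: 1 amide, 2 ester.
Halogen count: 2.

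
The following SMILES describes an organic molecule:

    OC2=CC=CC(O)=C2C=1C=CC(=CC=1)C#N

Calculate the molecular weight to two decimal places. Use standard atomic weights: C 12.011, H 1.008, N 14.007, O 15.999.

First, the molecular formula is C13H9NO2 (counting implicit H from valence).
  C: 13 × 12.011 = 156.143
  H: 9 × 1.008 = 9.072
  N: 1 × 14.007 = 14.007
  O: 2 × 15.999 = 31.998
Sum: 13×12.011 + 9×1.008 + 1×14.007 + 2×15.999 = 211.220 → 211.22 g/mol.

211.22 g/mol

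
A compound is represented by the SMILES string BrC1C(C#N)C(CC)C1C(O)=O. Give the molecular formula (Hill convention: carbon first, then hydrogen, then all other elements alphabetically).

C8H10BrNO2

Walk through each heavy atom and fill implicit hydrogens from standard valence (C 4, N 3, O 2, S 2, halogen 1):
  atom 1: Br (halogen, monovalent) → 0 H
  atom 2: C, bond orders sum to 3 (valence 4) → 1 H
  atom 3: C, bond orders sum to 3 (valence 4) → 1 H
  atom 4: C, bond orders sum to 4 (valence 4) → 0 H
  atom 5: N, bond orders sum to 3 (valence 3) → 0 H
  atom 6: C, bond orders sum to 3 (valence 4) → 1 H
  atom 7: C, bond orders sum to 2 (valence 4) → 2 H
  atom 8: C, bond orders sum to 1 (valence 4) → 3 H
  atom 9: C, bond orders sum to 3 (valence 4) → 1 H
  atom 10: C, bond orders sum to 4 (valence 4) → 0 H
  atom 11: O, bond orders sum to 1 (valence 2) → 1 H
  atom 12: O, bond orders sum to 2 (valence 2) → 0 H
Totals → C:8, H:10, Br:1, N:1, O:2.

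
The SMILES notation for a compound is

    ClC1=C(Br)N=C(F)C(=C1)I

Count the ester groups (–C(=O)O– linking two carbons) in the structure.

Scan the SMILES for the ester motif — none present.

0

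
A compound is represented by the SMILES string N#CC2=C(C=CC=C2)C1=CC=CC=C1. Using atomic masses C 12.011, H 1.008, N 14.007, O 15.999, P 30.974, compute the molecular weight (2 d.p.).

First, the molecular formula is C13H9N (counting implicit H from valence).
  C: 13 × 12.011 = 156.143
  H: 9 × 1.008 = 9.072
  N: 1 × 14.007 = 14.007
Sum: 13×12.011 + 9×1.008 + 1×14.007 = 179.222 → 179.22 g/mol.

179.22 g/mol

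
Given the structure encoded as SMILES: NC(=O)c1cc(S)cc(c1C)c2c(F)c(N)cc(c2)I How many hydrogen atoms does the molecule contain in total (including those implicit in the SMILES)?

12

Walk through each heavy atom and fill implicit hydrogens from standard valence (C 4, N 3, O 2, S 2, halogen 1); for lowercase aromatic atoms, an aromatic c carries 1 H when it has two neighbours and 0 H with three, and aromatic n carries 0 H:
  atom 1: N, bond orders sum to 1 (valence 3) → 2 H
  atom 2: C, bond orders sum to 4 (valence 4) → 0 H
  atom 3: O, bond orders sum to 2 (valence 2) → 0 H
  atom 4: aromatic c, 3 neighbours → 0 H
  atom 5: aromatic c, 2 neighbours → 1 H
  atom 6: aromatic c, 3 neighbours → 0 H
  atom 7: S, bond orders sum to 1 (valence 2) → 1 H
  atom 8: aromatic c, 2 neighbours → 1 H
  atom 9: aromatic c, 3 neighbours → 0 H
  atom 10: aromatic c, 3 neighbours → 0 H
  atom 11: C, bond orders sum to 1 (valence 4) → 3 H
  atom 12: aromatic c, 3 neighbours → 0 H
  atom 13: aromatic c, 3 neighbours → 0 H
  atom 14: F (halogen, monovalent) → 0 H
  atom 15: aromatic c, 3 neighbours → 0 H
  atom 16: N, bond orders sum to 1 (valence 3) → 2 H
  atom 17: aromatic c, 2 neighbours → 1 H
  atom 18: aromatic c, 3 neighbours → 0 H
  atom 19: aromatic c, 2 neighbours → 1 H
  atom 20: I (halogen, monovalent) → 0 H
Total hydrogens: 12.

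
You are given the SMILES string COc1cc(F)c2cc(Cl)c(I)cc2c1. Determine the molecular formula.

C11H7ClFIO

Walk through each heavy atom and fill implicit hydrogens from standard valence (C 4, N 3, O 2, S 2, halogen 1); for lowercase aromatic atoms, an aromatic c carries 1 H when it has two neighbours and 0 H with three, and aromatic n carries 0 H:
  atom 1: C, bond orders sum to 1 (valence 4) → 3 H
  atom 2: O, bond orders sum to 2 (valence 2) → 0 H
  atom 3: aromatic c, 3 neighbours → 0 H
  atom 4: aromatic c, 2 neighbours → 1 H
  atom 5: aromatic c, 3 neighbours → 0 H
  atom 6: F (halogen, monovalent) → 0 H
  atom 7: aromatic c, 3 neighbours → 0 H
  atom 8: aromatic c, 2 neighbours → 1 H
  atom 9: aromatic c, 3 neighbours → 0 H
  atom 10: Cl (halogen, monovalent) → 0 H
  atom 11: aromatic c, 3 neighbours → 0 H
  atom 12: I (halogen, monovalent) → 0 H
  atom 13: aromatic c, 2 neighbours → 1 H
  atom 14: aromatic c, 3 neighbours → 0 H
  atom 15: aromatic c, 2 neighbours → 1 H
Totals → C:11, H:7, Cl:1, F:1, I:1, O:1.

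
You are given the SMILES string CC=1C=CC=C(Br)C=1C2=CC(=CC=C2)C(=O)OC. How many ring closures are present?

2

In SMILES, each pair of matching ring-closure digits denotes one ring-closing bond; the number of such bonds equals the number of independent rings.
Ring-closure bonds here: 2.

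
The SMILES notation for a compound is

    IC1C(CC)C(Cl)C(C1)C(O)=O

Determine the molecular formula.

Walk through each heavy atom and fill implicit hydrogens from standard valence (C 4, N 3, O 2, S 2, halogen 1):
  atom 1: I (halogen, monovalent) → 0 H
  atom 2: C, bond orders sum to 3 (valence 4) → 1 H
  atom 3: C, bond orders sum to 3 (valence 4) → 1 H
  atom 4: C, bond orders sum to 2 (valence 4) → 2 H
  atom 5: C, bond orders sum to 1 (valence 4) → 3 H
  atom 6: C, bond orders sum to 3 (valence 4) → 1 H
  atom 7: Cl (halogen, monovalent) → 0 H
  atom 8: C, bond orders sum to 3 (valence 4) → 1 H
  atom 9: C, bond orders sum to 2 (valence 4) → 2 H
  atom 10: C, bond orders sum to 4 (valence 4) → 0 H
  atom 11: O, bond orders sum to 1 (valence 2) → 1 H
  atom 12: O, bond orders sum to 2 (valence 2) → 0 H
Totals → C:8, H:12, Cl:1, I:1, O:2.

C8H12ClIO2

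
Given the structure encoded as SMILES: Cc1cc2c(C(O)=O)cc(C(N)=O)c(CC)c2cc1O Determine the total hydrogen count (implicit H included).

15

Walk through each heavy atom and fill implicit hydrogens from standard valence (C 4, N 3, O 2, S 2, halogen 1); for lowercase aromatic atoms, an aromatic c carries 1 H when it has two neighbours and 0 H with three, and aromatic n carries 0 H:
  atom 1: C, bond orders sum to 1 (valence 4) → 3 H
  atom 2: aromatic c, 3 neighbours → 0 H
  atom 3: aromatic c, 2 neighbours → 1 H
  atom 4: aromatic c, 3 neighbours → 0 H
  atom 5: aromatic c, 3 neighbours → 0 H
  atom 6: C, bond orders sum to 4 (valence 4) → 0 H
  atom 7: O, bond orders sum to 1 (valence 2) → 1 H
  atom 8: O, bond orders sum to 2 (valence 2) → 0 H
  atom 9: aromatic c, 2 neighbours → 1 H
  atom 10: aromatic c, 3 neighbours → 0 H
  atom 11: C, bond orders sum to 4 (valence 4) → 0 H
  atom 12: N, bond orders sum to 1 (valence 3) → 2 H
  atom 13: O, bond orders sum to 2 (valence 2) → 0 H
  atom 14: aromatic c, 3 neighbours → 0 H
  atom 15: C, bond orders sum to 2 (valence 4) → 2 H
  atom 16: C, bond orders sum to 1 (valence 4) → 3 H
  atom 17: aromatic c, 3 neighbours → 0 H
  atom 18: aromatic c, 2 neighbours → 1 H
  atom 19: aromatic c, 3 neighbours → 0 H
  atom 20: O, bond orders sum to 1 (valence 2) → 1 H
Total hydrogens: 15.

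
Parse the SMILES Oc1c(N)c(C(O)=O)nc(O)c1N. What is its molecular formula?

C6H7N3O4

Walk through each heavy atom and fill implicit hydrogens from standard valence (C 4, N 3, O 2, S 2, halogen 1); for lowercase aromatic atoms, an aromatic c carries 1 H when it has two neighbours and 0 H with three, and aromatic n carries 0 H:
  atom 1: O, bond orders sum to 1 (valence 2) → 1 H
  atom 2: aromatic c, 3 neighbours → 0 H
  atom 3: aromatic c, 3 neighbours → 0 H
  atom 4: N, bond orders sum to 1 (valence 3) → 2 H
  atom 5: aromatic c, 3 neighbours → 0 H
  atom 6: C, bond orders sum to 4 (valence 4) → 0 H
  atom 7: O, bond orders sum to 1 (valence 2) → 1 H
  atom 8: O, bond orders sum to 2 (valence 2) → 0 H
  atom 9: aromatic n, 2 neighbours → 0 H
  atom 10: aromatic c, 3 neighbours → 0 H
  atom 11: O, bond orders sum to 1 (valence 2) → 1 H
  atom 12: aromatic c, 3 neighbours → 0 H
  atom 13: N, bond orders sum to 1 (valence 3) → 2 H
Totals → C:6, H:7, N:3, O:4.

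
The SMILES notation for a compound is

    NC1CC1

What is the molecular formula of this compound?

C3H7N

Walk through each heavy atom and fill implicit hydrogens from standard valence (C 4, N 3, O 2, S 2, halogen 1):
  atom 1: N, bond orders sum to 1 (valence 3) → 2 H
  atom 2: C, bond orders sum to 3 (valence 4) → 1 H
  atom 3: C, bond orders sum to 2 (valence 4) → 2 H
  atom 4: C, bond orders sum to 2 (valence 4) → 2 H
Totals → C:3, H:7, N:1.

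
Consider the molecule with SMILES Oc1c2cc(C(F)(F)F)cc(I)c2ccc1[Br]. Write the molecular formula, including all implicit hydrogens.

C11H5BrF3IO

Walk through each heavy atom and fill implicit hydrogens from standard valence (C 4, N 3, O 2, S 2, halogen 1); for lowercase aromatic atoms, an aromatic c carries 1 H when it has two neighbours and 0 H with three, and aromatic n carries 0 H:
  atom 1: O, bond orders sum to 1 (valence 2) → 1 H
  atom 2: aromatic c, 3 neighbours → 0 H
  atom 3: aromatic c, 3 neighbours → 0 H
  atom 4: aromatic c, 2 neighbours → 1 H
  atom 5: aromatic c, 3 neighbours → 0 H
  atom 6: C, bond orders sum to 4 (valence 4) → 0 H
  atom 7: F (halogen, monovalent) → 0 H
  atom 8: F (halogen, monovalent) → 0 H
  atom 9: F (halogen, monovalent) → 0 H
  atom 10: aromatic c, 2 neighbours → 1 H
  atom 11: aromatic c, 3 neighbours → 0 H
  atom 12: I (halogen, monovalent) → 0 H
  atom 13: aromatic c, 3 neighbours → 0 H
  atom 14: aromatic c, 2 neighbours → 1 H
  atom 15: aromatic c, 2 neighbours → 1 H
  atom 16: aromatic c, 3 neighbours → 0 H
  atom 17: Br with explicit H count 0
Totals → C:11, H:5, Br:1, F:3, I:1, O:1.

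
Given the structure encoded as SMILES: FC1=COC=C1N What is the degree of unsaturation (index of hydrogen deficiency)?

3

Degree of unsaturation = (number of rings) + (number of π bonds).
Ring closures in the SMILES: 1.
π bonds: 2 double bonds (each 1 DoU) → 2 DoU from unsaturation.
Total DoU = 1 + 2 = 3.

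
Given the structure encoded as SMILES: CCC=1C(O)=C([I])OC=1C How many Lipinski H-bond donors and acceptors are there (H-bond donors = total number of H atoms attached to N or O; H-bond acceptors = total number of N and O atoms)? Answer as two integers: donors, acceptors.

1, 2

Donors: find every N or O and count the H atoms it carries.
  atom 5 (O): bond orders sum to 1 → 1 H
  atom 8 (O): bond orders sum to 2 → 0 H
Lipinski HBD = 1.
Acceptors: N atoms = 0, O atoms = 2 → HBA = 2.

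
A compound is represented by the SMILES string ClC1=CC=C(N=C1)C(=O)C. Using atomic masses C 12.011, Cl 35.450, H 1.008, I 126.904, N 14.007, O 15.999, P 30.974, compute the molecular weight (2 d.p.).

First, the molecular formula is C7H6ClNO (counting implicit H from valence).
  C: 7 × 12.011 = 84.077
  Cl: 1 × 35.450 = 35.450
  H: 6 × 1.008 = 6.048
  N: 1 × 14.007 = 14.007
  O: 1 × 15.999 = 15.999
Sum: 7×12.011 + 1×35.450 + 6×1.008 + 1×14.007 + 1×15.999 = 155.581 → 155.58 g/mol.

155.58 g/mol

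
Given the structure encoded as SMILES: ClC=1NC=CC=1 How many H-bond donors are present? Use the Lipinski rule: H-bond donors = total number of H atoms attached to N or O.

Donors: find every N or O and count the H atoms it carries.
  atom 3 (N): bond orders sum to 2 → 1 H
Lipinski HBD = 1.

1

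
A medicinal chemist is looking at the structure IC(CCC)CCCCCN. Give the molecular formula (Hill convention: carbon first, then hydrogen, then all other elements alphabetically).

C9H20IN

Walk through each heavy atom and fill implicit hydrogens from standard valence (C 4, N 3, O 2, S 2, halogen 1):
  atom 1: I (halogen, monovalent) → 0 H
  atom 2: C, bond orders sum to 3 (valence 4) → 1 H
  atom 3: C, bond orders sum to 2 (valence 4) → 2 H
  atom 4: C, bond orders sum to 2 (valence 4) → 2 H
  atom 5: C, bond orders sum to 1 (valence 4) → 3 H
  atom 6: C, bond orders sum to 2 (valence 4) → 2 H
  atom 7: C, bond orders sum to 2 (valence 4) → 2 H
  atom 8: C, bond orders sum to 2 (valence 4) → 2 H
  atom 9: C, bond orders sum to 2 (valence 4) → 2 H
  atom 10: C, bond orders sum to 2 (valence 4) → 2 H
  atom 11: N, bond orders sum to 1 (valence 3) → 2 H
Totals → C:9, H:20, I:1, N:1.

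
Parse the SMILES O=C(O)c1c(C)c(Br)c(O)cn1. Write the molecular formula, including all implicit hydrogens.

Walk through each heavy atom and fill implicit hydrogens from standard valence (C 4, N 3, O 2, S 2, halogen 1); for lowercase aromatic atoms, an aromatic c carries 1 H when it has two neighbours and 0 H with three, and aromatic n carries 0 H:
  atom 1: O, bond orders sum to 2 (valence 2) → 0 H
  atom 2: C, bond orders sum to 4 (valence 4) → 0 H
  atom 3: O, bond orders sum to 1 (valence 2) → 1 H
  atom 4: aromatic c, 3 neighbours → 0 H
  atom 5: aromatic c, 3 neighbours → 0 H
  atom 6: C, bond orders sum to 1 (valence 4) → 3 H
  atom 7: aromatic c, 3 neighbours → 0 H
  atom 8: Br (halogen, monovalent) → 0 H
  atom 9: aromatic c, 3 neighbours → 0 H
  atom 10: O, bond orders sum to 1 (valence 2) → 1 H
  atom 11: aromatic c, 2 neighbours → 1 H
  atom 12: aromatic n, 2 neighbours → 0 H
Totals → C:7, H:6, Br:1, N:1, O:3.
In Hill order: C7H6BrNO3.

C7H6BrNO3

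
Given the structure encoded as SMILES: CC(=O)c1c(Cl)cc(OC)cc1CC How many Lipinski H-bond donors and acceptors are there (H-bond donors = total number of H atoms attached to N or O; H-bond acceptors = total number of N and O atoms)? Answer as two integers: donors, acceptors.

Donors: find every N or O and count the H atoms it carries.
  atom 3 (O): bond orders sum to 2 → 0 H
  atom 9 (O): bond orders sum to 2 → 0 H
Lipinski HBD = 0.
Acceptors: N atoms = 0, O atoms = 2 → HBA = 2.

0, 2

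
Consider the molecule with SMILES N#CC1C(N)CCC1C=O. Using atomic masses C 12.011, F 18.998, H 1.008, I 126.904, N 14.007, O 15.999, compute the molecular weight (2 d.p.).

First, the molecular formula is C7H10N2O (counting implicit H from valence).
  C: 7 × 12.011 = 84.077
  H: 10 × 1.008 = 10.080
  N: 2 × 14.007 = 28.014
  O: 1 × 15.999 = 15.999
Sum: 7×12.011 + 10×1.008 + 2×14.007 + 1×15.999 = 138.170 → 138.17 g/mol.

138.17 g/mol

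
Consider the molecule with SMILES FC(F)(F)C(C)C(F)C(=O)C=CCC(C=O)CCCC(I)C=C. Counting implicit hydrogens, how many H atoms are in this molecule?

21

Walk through each heavy atom and fill implicit hydrogens from standard valence (C 4, N 3, O 2, S 2, halogen 1):
  atom 1: F (halogen, monovalent) → 0 H
  atom 2: C, bond orders sum to 4 (valence 4) → 0 H
  atom 3: F (halogen, monovalent) → 0 H
  atom 4: F (halogen, monovalent) → 0 H
  atom 5: C, bond orders sum to 3 (valence 4) → 1 H
  atom 6: C, bond orders sum to 1 (valence 4) → 3 H
  atom 7: C, bond orders sum to 3 (valence 4) → 1 H
  atom 8: F (halogen, monovalent) → 0 H
  atom 9: C, bond orders sum to 4 (valence 4) → 0 H
  atom 10: O, bond orders sum to 2 (valence 2) → 0 H
  atom 11: C, bond orders sum to 3 (valence 4) → 1 H
  atom 12: C, bond orders sum to 3 (valence 4) → 1 H
  atom 13: C, bond orders sum to 2 (valence 4) → 2 H
  atom 14: C, bond orders sum to 3 (valence 4) → 1 H
  atom 15: C, bond orders sum to 3 (valence 4) → 1 H
  atom 16: O, bond orders sum to 2 (valence 2) → 0 H
  atom 17: C, bond orders sum to 2 (valence 4) → 2 H
  atom 18: C, bond orders sum to 2 (valence 4) → 2 H
  atom 19: C, bond orders sum to 2 (valence 4) → 2 H
  atom 20: C, bond orders sum to 3 (valence 4) → 1 H
  atom 21: I (halogen, monovalent) → 0 H
  atom 22: C, bond orders sum to 3 (valence 4) → 1 H
  atom 23: C, bond orders sum to 2 (valence 4) → 2 H
Total hydrogens: 21.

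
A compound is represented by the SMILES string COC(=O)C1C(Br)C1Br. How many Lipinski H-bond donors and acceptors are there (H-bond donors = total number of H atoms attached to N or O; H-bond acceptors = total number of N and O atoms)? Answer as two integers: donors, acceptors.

0, 2

Donors: find every N or O and count the H atoms it carries.
  atom 2 (O): bond orders sum to 2 → 0 H
  atom 4 (O): bond orders sum to 2 → 0 H
Lipinski HBD = 0.
Acceptors: N atoms = 0, O atoms = 2 → HBA = 2.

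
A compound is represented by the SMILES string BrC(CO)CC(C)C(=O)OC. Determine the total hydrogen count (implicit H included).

13

Walk through each heavy atom and fill implicit hydrogens from standard valence (C 4, N 3, O 2, S 2, halogen 1):
  atom 1: Br (halogen, monovalent) → 0 H
  atom 2: C, bond orders sum to 3 (valence 4) → 1 H
  atom 3: C, bond orders sum to 2 (valence 4) → 2 H
  atom 4: O, bond orders sum to 1 (valence 2) → 1 H
  atom 5: C, bond orders sum to 2 (valence 4) → 2 H
  atom 6: C, bond orders sum to 3 (valence 4) → 1 H
  atom 7: C, bond orders sum to 1 (valence 4) → 3 H
  atom 8: C, bond orders sum to 4 (valence 4) → 0 H
  atom 9: O, bond orders sum to 2 (valence 2) → 0 H
  atom 10: O, bond orders sum to 2 (valence 2) → 0 H
  atom 11: C, bond orders sum to 1 (valence 4) → 3 H
Total hydrogens: 13.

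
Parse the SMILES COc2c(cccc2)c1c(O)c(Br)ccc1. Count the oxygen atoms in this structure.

Scan the SMILES for O atoms (remember two-letter symbols like Cl and Br are single atoms).
Oxygen count: 2.

2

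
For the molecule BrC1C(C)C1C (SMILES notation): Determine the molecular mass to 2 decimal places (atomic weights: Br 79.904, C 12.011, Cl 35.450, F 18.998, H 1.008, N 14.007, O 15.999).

First, the molecular formula is C5H9Br (counting implicit H from valence).
  Br: 1 × 79.904 = 79.904
  C: 5 × 12.011 = 60.055
  H: 9 × 1.008 = 9.072
Sum: 1×79.904 + 5×12.011 + 9×1.008 = 149.031 → 149.03 g/mol.

149.03 g/mol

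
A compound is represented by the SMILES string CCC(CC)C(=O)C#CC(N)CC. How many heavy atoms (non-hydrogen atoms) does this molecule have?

13

Every atom symbol written in the SMILES (organic subset) is one heavy atom; implicit H are not written.
Heavy atoms by element → C:11, N:1, O:1.
Total: 13.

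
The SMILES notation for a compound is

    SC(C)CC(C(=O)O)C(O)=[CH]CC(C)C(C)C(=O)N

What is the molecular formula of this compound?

C13H23NO4S

Walk through each heavy atom and fill implicit hydrogens from standard valence (C 4, N 3, O 2, S 2, halogen 1):
  atom 1: S, bond orders sum to 1 (valence 2) → 1 H
  atom 2: C, bond orders sum to 3 (valence 4) → 1 H
  atom 3: C, bond orders sum to 1 (valence 4) → 3 H
  atom 4: C, bond orders sum to 2 (valence 4) → 2 H
  atom 5: C, bond orders sum to 3 (valence 4) → 1 H
  atom 6: C, bond orders sum to 4 (valence 4) → 0 H
  atom 7: O, bond orders sum to 2 (valence 2) → 0 H
  atom 8: O, bond orders sum to 1 (valence 2) → 1 H
  atom 9: C, bond orders sum to 4 (valence 4) → 0 H
  atom 10: O, bond orders sum to 1 (valence 2) → 1 H
  atom 11: C with explicit H count 1
  atom 12: C, bond orders sum to 2 (valence 4) → 2 H
  atom 13: C, bond orders sum to 3 (valence 4) → 1 H
  atom 14: C, bond orders sum to 1 (valence 4) → 3 H
  atom 15: C, bond orders sum to 3 (valence 4) → 1 H
  atom 16: C, bond orders sum to 1 (valence 4) → 3 H
  atom 17: C, bond orders sum to 4 (valence 4) → 0 H
  atom 18: O, bond orders sum to 2 (valence 2) → 0 H
  atom 19: N, bond orders sum to 1 (valence 3) → 2 H
Totals → C:13, H:23, N:1, O:4, S:1.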